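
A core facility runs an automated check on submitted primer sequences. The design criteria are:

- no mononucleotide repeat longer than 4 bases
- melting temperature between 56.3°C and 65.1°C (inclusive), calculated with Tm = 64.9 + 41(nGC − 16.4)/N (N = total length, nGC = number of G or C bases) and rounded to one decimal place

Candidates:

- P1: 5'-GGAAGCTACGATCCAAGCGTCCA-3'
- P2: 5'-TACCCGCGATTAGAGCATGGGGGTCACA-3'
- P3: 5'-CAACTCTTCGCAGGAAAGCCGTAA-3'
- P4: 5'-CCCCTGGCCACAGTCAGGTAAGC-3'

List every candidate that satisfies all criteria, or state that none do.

P1 (23 nt, A=7 T=3 G=6 C=7): longest run = 2 ✓; Tm = 64.9 + 41·(13 − 16.4)/23 = 58.8°C ✓ — passes.
P2 (28 nt, A=7 T=5 G=9 C=7): longest run = 5, exceeds 4 ✗; Tm = 64.9 + 41·(16 − 16.4)/28 = 64.3°C ✓ — fails.
P3 (24 nt, A=8 T=4 G=5 C=7): longest run = 3 ✓; Tm = 64.9 + 41·(12 − 16.4)/24 = 57.4°C ✓ — passes.
P4 (23 nt, A=5 T=3 G=6 C=9): longest run = 4 ✓; Tm = 64.9 + 41·(15 − 16.4)/23 = 62.4°C ✓ — passes.

P1, P3 and P4.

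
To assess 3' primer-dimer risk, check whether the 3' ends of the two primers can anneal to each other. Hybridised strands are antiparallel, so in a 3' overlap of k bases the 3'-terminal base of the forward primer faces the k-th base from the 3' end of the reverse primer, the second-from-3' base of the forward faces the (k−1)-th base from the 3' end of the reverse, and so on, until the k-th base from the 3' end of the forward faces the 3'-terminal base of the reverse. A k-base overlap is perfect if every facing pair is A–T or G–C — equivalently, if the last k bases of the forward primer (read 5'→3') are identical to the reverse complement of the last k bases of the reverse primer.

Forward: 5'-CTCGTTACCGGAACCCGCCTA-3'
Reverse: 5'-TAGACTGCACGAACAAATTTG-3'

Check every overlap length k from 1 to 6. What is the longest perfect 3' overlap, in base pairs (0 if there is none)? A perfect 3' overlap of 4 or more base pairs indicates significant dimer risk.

Last 6 bases (5'→3') — forward …CGCCTA, reverse …AATTTG.
Reverse complement of the reverse primer's last 6 bases: CAAATT; its first k bases are the reverse complement of the reverse primer's last k bases, so a perfect k-base overlap needs the forward primer's last k bases to equal them.
Comparing (forward last k vs required): k=1: A vs C ✗; k=2: TA vs CA ✗; k=3: CTA vs CAA ✗; k=4: CCTA vs CAAA ✗; k=5: GCCTA vs CAAAT ✗; k=6: CGCCTA vs CAAATT ✗.
No overlap length from 1 to 6 is perfect, so the longest perfect 3' overlap is 0.

Longest perfect overlap: 0 complementary base pairs; below the dimer-risk threshold (threshold 4).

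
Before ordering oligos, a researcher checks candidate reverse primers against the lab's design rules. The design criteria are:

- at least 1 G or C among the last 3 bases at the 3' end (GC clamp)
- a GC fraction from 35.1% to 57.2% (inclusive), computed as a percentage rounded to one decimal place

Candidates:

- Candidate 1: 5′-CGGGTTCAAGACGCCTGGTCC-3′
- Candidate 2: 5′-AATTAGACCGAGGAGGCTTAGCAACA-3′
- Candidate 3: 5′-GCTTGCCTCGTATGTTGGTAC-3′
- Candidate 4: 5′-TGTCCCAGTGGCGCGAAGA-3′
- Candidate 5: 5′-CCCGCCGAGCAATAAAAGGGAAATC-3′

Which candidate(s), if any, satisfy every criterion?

Candidate 2, Candidate 3 and Candidate 5.

Candidate 1 (21 nt, A=3 T=4 G=7 C=7): 3' end TCC has 2 G/C ✓; GC 14/21 = 66.7%, outside 35.1–57.2% ✗ — fails.
Candidate 2 (26 nt, A=10 T=4 G=7 C=5): 3' end ACA has 1 G/C ✓; GC 12/26 = 46.2% ✓ — passes.
Candidate 3 (21 nt, A=2 T=8 G=6 C=5): 3' end TAC has 1 G/C ✓; GC 11/21 = 52.4% ✓ — passes.
Candidate 4 (19 nt, A=4 T=3 G=7 C=5): 3' end AGA has 1 G/C ✓; GC 12/19 = 63.2%, outside 35.1–57.2% ✗ — fails.
Candidate 5 (25 nt, A=10 T=2 G=6 C=7): 3' end ATC has 1 G/C ✓; GC 13/25 = 52.0% ✓ — passes.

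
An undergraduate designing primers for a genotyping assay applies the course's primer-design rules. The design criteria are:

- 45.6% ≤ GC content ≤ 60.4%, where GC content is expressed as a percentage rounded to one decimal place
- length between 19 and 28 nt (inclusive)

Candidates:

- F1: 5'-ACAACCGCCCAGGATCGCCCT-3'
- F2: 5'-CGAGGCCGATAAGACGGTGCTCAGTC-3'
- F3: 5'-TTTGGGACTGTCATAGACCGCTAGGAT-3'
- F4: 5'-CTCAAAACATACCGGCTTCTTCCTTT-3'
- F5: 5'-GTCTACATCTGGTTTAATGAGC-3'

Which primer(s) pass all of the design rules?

F1 (21 nt, A=5 T=2 G=4 C=10): GC 14/21 = 66.7%, outside 45.6–60.4% ✗; length 21 ✓ — fails.
F2 (26 nt, A=6 T=4 G=9 C=7): GC 16/26 = 61.5%, outside 45.6–60.4% ✗; length 26 ✓ — fails.
F3 (27 nt, A=6 T=8 G=8 C=5): GC 13/27 = 48.1% ✓; length 27 ✓ — passes.
F4 (26 nt, A=6 T=9 G=2 C=9): GC 11/26 = 42.3%, outside 45.6–60.4% ✗; length 26 ✓ — fails.
F5 (22 nt, A=5 T=8 G=5 C=4): GC 9/22 = 40.9%, outside 45.6–60.4% ✗; length 22 ✓ — fails.

F3 only.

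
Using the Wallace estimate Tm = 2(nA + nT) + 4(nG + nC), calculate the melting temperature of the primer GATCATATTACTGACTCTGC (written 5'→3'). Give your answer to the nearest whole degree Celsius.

Base counts: A=5, T=7, G=3, C=5 (length 20).
Tm = 2·(5+7) + 4·(3+5) = 2·12 + 4·8 = 24 + 32 = 56°C.

56°C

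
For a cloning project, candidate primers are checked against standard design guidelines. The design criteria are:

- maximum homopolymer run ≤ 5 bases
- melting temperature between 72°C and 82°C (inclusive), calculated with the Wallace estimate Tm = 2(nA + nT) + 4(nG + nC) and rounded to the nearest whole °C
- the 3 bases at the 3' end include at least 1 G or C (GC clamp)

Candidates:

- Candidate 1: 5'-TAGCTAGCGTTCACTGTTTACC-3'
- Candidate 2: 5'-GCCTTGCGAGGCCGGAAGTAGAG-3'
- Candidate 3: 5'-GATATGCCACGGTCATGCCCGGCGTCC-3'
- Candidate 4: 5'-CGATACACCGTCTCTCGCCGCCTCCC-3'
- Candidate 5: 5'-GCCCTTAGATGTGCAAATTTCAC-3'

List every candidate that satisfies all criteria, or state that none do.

Candidate 1 (22 nt, A=4 T=8 G=4 C=6): longest run = 3 ✓; Tm = 2·12 + 4·10 = 64°C, outside 72–82°C ✗; 3' end ACC has 2 G/C ✓ — fails.
Candidate 2 (23 nt, A=5 T=3 G=10 C=5): longest run = 2 ✓; Tm = 2·8 + 4·15 = 76°C ✓; 3' end GAG has 2 G/C ✓ — passes.
Candidate 3 (27 nt, A=4 T=5 G=8 C=10): longest run = 3 ✓; Tm = 2·9 + 4·18 = 90°C, outside 72–82°C ✗; 3' end TCC has 2 G/C ✓ — fails.
Candidate 4 (26 nt, A=3 T=5 G=4 C=14): longest run = 3 ✓; Tm = 2·8 + 4·18 = 88°C, outside 72–82°C ✗; 3' end CCC has 3 G/C ✓ — fails.
Candidate 5 (23 nt, A=6 T=7 G=4 C=6): longest run = 3 ✓; Tm = 2·13 + 4·10 = 66°C, outside 72–82°C ✗; 3' end CAC has 2 G/C ✓ — fails.

Candidate 2 only.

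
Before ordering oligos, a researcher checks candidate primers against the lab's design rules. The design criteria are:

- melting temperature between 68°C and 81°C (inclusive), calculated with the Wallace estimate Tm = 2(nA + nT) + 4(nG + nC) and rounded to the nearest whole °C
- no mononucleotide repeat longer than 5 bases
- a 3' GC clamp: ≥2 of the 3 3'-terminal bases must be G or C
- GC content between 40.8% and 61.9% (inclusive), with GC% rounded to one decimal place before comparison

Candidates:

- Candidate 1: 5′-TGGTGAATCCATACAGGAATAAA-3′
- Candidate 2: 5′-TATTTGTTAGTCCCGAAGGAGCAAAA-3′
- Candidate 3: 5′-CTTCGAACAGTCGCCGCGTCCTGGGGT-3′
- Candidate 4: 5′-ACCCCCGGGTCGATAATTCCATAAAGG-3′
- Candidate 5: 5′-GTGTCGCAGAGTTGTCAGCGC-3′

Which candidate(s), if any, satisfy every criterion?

Candidate 5 only.

Candidate 1 (23 nt, A=10 T=5 G=5 C=3): Tm = 2·15 + 4·8 = 62°C, outside 68–81°C ✗; longest run = 3 ✓; 3' end AAA has 0 G/C, need ≥2 ✗; GC 8/23 = 34.8%, outside 40.8–61.9% ✗ — fails.
Candidate 2 (26 nt, A=9 T=7 G=6 C=4): Tm = 2·16 + 4·10 = 72°C ✓; longest run = 4 ✓; 3' end AAA has 0 G/C, need ≥2 ✗; GC 10/26 = 38.5%, outside 40.8–61.9% ✗ — fails.
Candidate 3 (27 nt, A=3 T=6 G=9 C=9): Tm = 2·9 + 4·18 = 90°C, outside 68–81°C ✗; longest run = 4 ✓; 3' end GGT has 2 G/C ✓; GC 18/27 = 66.7%, outside 40.8–61.9% ✗ — fails.
Candidate 4 (27 nt, A=8 T=5 G=6 C=8): Tm = 2·13 + 4·14 = 82°C, outside 68–81°C ✗; longest run = 5 ✓; 3' end AGG has 2 G/C ✓; GC 14/27 = 51.9% ✓ — fails.
Candidate 5 (21 nt, A=3 T=5 G=8 C=5): Tm = 2·8 + 4·13 = 68°C ✓; longest run = 2 ✓; 3' end CGC has 3 G/C ✓; GC 13/21 = 61.9% ✓ — passes.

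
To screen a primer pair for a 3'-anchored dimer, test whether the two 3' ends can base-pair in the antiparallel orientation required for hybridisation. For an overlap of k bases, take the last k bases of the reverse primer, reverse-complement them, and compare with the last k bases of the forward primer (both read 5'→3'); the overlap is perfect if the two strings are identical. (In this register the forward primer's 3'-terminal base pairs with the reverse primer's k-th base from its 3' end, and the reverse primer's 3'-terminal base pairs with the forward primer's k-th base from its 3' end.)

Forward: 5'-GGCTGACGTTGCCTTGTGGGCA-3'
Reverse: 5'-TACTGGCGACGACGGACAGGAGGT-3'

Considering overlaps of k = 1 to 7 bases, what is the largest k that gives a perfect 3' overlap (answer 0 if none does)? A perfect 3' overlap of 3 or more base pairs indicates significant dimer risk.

Last 7 bases (5'→3') — forward …GTGGGCA, reverse …AGGAGGT.
Reverse complement of the reverse primer's last 7 bases: ACCTCCT; its first k bases are the reverse complement of the reverse primer's last k bases, so a perfect k-base overlap needs the forward primer's last k bases to equal them.
Comparing (forward last k vs required): k=1: A vs A ✓; k=2: CA vs AC ✗; k=3: GCA vs ACC ✗; k=4: GGCA vs ACCT ✗; k=5: GGGCA vs ACCTC ✗; k=6: TGGGCA vs ACCTCC ✗; k=7: GTGGGCA vs ACCTCCT ✗.
Only k = 1 is perfect, so the longest perfect 3' overlap is 1.

Longest perfect overlap: 1 complementary base pair; below the dimer-risk threshold (threshold 3).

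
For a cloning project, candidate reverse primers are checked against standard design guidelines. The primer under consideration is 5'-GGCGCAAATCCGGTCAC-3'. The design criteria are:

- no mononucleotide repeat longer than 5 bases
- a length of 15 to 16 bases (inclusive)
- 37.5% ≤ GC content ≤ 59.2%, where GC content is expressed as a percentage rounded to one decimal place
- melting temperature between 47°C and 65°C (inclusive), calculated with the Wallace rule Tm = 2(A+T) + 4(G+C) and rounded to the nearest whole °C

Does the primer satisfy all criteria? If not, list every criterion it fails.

Fails: length, GC content.

Base counts: A=4, T=2, G=5, C=6 (length 17).
homopolymer run: longest run = 3 ✓
length: length 17, outside 15–16 ✗
GC content: GC 11/17 = 64.7%, outside 37.5–59.2% ✗
Tm: Tm = 2·6 + 4·11 = 56°C ✓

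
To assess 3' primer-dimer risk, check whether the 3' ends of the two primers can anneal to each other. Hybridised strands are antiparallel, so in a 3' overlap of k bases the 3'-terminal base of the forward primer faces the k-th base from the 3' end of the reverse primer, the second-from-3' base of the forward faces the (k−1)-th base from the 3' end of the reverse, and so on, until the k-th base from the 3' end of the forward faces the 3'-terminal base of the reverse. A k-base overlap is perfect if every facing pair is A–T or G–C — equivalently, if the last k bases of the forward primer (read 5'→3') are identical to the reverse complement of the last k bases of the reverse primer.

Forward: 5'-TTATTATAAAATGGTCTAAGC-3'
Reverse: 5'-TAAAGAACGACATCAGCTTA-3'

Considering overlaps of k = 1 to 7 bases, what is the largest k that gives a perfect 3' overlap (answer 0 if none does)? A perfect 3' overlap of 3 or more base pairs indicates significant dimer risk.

Last 7 bases (5'→3') — forward …TCTAAGC, reverse …CAGCTTA.
Reverse complement of the reverse primer's last 7 bases: TAAGCTG; its first k bases are the reverse complement of the reverse primer's last k bases, so a perfect k-base overlap needs the forward primer's last k bases to equal them.
Comparing (forward last k vs required): k=1: C vs T ✗; k=2: GC vs TA ✗; k=3: AGC vs TAA ✗; k=4: AAGC vs TAAG ✗; k=5: TAAGC vs TAAGC ✓; k=6: CTAAGC vs TAAGCT ✗; k=7: TCTAAGC vs TAAGCTG ✗.
Only k = 5 is perfect, so the longest perfect 3' overlap is 5.

Longest perfect overlap: 5 complementary base pairs; significant dimer risk (threshold 3).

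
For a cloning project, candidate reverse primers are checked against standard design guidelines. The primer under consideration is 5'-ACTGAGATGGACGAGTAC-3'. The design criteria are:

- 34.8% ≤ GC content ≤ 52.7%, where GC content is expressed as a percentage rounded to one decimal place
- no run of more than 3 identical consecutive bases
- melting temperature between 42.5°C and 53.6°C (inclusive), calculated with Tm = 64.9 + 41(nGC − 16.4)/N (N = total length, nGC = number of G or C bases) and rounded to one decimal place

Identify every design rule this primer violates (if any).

Base counts: A=6, T=3, G=6, C=3 (length 18).
GC content: GC 9/18 = 50.0% ✓
homopolymer run: longest run = 2 ✓
Tm: Tm = 64.9 + 41·(9 − 16.4)/18 = 48.0°C ✓

Meets all criteria.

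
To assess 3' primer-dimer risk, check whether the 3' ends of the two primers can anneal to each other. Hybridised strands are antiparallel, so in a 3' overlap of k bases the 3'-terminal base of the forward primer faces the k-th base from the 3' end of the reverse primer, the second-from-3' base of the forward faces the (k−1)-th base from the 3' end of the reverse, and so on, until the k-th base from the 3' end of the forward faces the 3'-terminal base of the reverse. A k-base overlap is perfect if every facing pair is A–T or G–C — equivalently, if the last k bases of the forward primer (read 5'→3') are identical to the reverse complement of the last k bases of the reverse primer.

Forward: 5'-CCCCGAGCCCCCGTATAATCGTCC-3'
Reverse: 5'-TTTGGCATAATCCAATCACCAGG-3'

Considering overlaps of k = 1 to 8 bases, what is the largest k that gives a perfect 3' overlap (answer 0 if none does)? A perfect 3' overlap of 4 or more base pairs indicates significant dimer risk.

Last 8 bases (5'→3') — forward …AATCGTCC, reverse …TCACCAGG.
Reverse complement of the reverse primer's last 8 bases: CCTGGTGA; its first k bases are the reverse complement of the reverse primer's last k bases, so a perfect k-base overlap needs the forward primer's last k bases to equal them.
Comparing (forward last k vs required): k=1: C vs C ✓; k=2: CC vs CC ✓; k=3: TCC vs CCT ✗; k=4: GTCC vs CCTG ✗; k=5: CGTCC vs CCTGG ✗; k=6: TCGTCC vs CCTGGT ✗; k=7: ATCGTCC vs CCTGGTG ✗; k=8: AATCGTCC vs CCTGGTGA ✗.
Perfect overlaps at k = 1, 2; the largest is 2.

Longest perfect overlap: 2 complementary base pairs; below the dimer-risk threshold (threshold 4).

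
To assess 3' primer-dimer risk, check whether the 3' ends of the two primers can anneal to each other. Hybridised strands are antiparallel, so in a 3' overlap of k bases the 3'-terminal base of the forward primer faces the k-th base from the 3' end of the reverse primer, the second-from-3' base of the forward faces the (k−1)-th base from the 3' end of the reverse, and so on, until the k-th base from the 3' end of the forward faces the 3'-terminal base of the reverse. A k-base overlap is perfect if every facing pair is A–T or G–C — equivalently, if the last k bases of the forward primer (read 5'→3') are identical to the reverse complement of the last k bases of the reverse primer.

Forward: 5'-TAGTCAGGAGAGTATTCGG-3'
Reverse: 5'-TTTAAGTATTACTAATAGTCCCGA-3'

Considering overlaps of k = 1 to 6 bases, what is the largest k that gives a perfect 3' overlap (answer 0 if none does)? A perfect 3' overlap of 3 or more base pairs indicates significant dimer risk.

Longest perfect overlap: 4 complementary base pairs; significant dimer risk (threshold 3).

Last 6 bases (5'→3') — forward …ATTCGG, reverse …TCCCGA.
Reverse complement of the reverse primer's last 6 bases: TCGGGA; its first k bases are the reverse complement of the reverse primer's last k bases, so a perfect k-base overlap needs the forward primer's last k bases to equal them.
Comparing (forward last k vs required): k=1: G vs T ✗; k=2: GG vs TC ✗; k=3: CGG vs TCG ✗; k=4: TCGG vs TCGG ✓; k=5: TTCGG vs TCGGG ✗; k=6: ATTCGG vs TCGGGA ✗.
Only k = 4 is perfect, so the longest perfect 3' overlap is 4.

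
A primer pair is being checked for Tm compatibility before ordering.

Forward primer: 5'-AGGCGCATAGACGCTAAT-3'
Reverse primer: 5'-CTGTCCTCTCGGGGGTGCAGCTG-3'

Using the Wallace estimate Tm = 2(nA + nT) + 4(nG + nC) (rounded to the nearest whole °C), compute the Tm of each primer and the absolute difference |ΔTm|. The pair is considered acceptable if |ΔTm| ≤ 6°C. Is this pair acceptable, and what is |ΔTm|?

Forward: A=6 T=3 G=5 C=4 → Tm = 2·9 + 4·9 = 54°C.
Reverse: A=1 T=6 G=9 C=7 → Tm = 2·7 + 4·16 = 78°C.
|ΔTm| = |54 − 78| = 24°C, > 6°C.

|ΔTm| = 24°C; the pair is not acceptable.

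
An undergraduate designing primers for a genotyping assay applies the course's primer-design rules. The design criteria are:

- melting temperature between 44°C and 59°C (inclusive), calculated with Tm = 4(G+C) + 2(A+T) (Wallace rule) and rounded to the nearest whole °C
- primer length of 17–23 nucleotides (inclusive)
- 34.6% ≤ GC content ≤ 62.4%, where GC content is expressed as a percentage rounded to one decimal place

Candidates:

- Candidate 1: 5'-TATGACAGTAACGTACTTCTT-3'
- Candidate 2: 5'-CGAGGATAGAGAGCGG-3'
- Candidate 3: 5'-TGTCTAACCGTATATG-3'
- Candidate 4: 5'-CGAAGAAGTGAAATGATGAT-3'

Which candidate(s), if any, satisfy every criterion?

Candidate 4 only.

Candidate 1 (21 nt, A=6 T=8 G=3 C=4): Tm = 2·14 + 4·7 = 56°C ✓; length 21 ✓; GC 7/21 = 33.3%, outside 34.6–62.4% ✗ — fails.
Candidate 2 (16 nt, A=5 T=1 G=8 C=2): Tm = 2·6 + 4·10 = 52°C ✓; length 16, outside 17–23 ✗; GC 10/16 = 62.5%, outside 34.6–62.4% ✗ — fails.
Candidate 3 (16 nt, A=4 T=6 G=3 C=3): Tm = 2·10 + 4·6 = 44°C ✓; length 16, outside 17–23 ✗; GC 6/16 = 37.5% ✓ — fails.
Candidate 4 (20 nt, A=9 T=4 G=6 C=1): Tm = 2·13 + 4·7 = 54°C ✓; length 20 ✓; GC 7/20 = 35.0% ✓ — passes.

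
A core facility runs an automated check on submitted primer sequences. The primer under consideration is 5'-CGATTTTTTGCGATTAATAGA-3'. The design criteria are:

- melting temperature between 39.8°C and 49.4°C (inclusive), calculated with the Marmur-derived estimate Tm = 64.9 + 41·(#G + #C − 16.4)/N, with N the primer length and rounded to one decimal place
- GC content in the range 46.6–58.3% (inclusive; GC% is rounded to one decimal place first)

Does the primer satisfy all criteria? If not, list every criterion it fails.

Base counts: A=6, T=9, G=4, C=2 (length 21).
Tm: Tm = 64.9 + 41·(6 − 16.4)/21 = 44.6°C ✓
GC content: GC 6/21 = 28.6%, outside 46.6–58.3% ✗

Fails: GC content.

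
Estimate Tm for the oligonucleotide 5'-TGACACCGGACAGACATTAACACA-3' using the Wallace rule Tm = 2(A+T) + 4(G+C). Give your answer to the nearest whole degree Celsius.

Base counts: A=10, T=3, G=4, C=7 (length 24).
Tm = 2·(10+3) + 4·(4+7) = 2·13 + 4·11 = 26 + 44 = 70°C.

70°C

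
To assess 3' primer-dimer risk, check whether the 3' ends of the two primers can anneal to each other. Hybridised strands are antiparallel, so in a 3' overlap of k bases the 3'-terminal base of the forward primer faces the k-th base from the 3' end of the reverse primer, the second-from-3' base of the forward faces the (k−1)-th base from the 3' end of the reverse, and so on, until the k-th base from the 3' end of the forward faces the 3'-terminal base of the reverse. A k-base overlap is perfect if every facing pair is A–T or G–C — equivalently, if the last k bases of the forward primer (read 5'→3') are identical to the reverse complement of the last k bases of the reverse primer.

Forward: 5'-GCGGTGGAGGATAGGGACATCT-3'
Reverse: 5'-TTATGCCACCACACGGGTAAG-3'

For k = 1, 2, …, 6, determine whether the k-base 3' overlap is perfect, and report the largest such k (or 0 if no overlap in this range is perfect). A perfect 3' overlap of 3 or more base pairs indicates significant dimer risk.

Last 6 bases (5'→3') — forward …ACATCT, reverse …GGTAAG.
Reverse complement of the reverse primer's last 6 bases: CTTACC; its first k bases are the reverse complement of the reverse primer's last k bases, so a perfect k-base overlap needs the forward primer's last k bases to equal them.
Comparing (forward last k vs required): k=1: T vs C ✗; k=2: CT vs CT ✓; k=3: TCT vs CTT ✗; k=4: ATCT vs CTTA ✗; k=5: CATCT vs CTTAC ✗; k=6: ACATCT vs CTTACC ✗.
Only k = 2 is perfect, so the longest perfect 3' overlap is 2.

Longest perfect overlap: 2 complementary base pairs; below the dimer-risk threshold (threshold 3).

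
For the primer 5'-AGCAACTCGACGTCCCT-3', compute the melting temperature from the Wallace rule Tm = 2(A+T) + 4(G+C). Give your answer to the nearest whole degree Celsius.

54°C

Base counts: A=4, T=3, G=3, C=7 (length 17).
Tm = 2·(4+3) + 4·(3+7) = 2·7 + 4·10 = 14 + 40 = 54°C.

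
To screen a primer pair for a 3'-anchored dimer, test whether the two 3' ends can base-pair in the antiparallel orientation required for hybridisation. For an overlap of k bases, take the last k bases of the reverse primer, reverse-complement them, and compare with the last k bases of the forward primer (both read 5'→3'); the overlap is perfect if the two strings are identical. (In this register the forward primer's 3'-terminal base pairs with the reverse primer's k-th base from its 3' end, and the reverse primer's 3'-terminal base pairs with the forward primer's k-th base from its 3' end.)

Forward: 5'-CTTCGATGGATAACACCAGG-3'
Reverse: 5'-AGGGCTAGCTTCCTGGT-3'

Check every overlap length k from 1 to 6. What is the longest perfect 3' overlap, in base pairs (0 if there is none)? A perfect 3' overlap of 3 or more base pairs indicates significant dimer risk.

Longest perfect overlap: 6 complementary base pairs; significant dimer risk (threshold 3).

Last 6 bases (5'→3') — forward …ACCAGG, reverse …CCTGGT.
Reverse complement of the reverse primer's last 6 bases: ACCAGG; its first k bases are the reverse complement of the reverse primer's last k bases, so a perfect k-base overlap needs the forward primer's last k bases to equal them.
Comparing (forward last k vs required): k=1: G vs A ✗; k=2: GG vs AC ✗; k=3: AGG vs ACC ✗; k=4: CAGG vs ACCA ✗; k=5: CCAGG vs ACCAG ✗; k=6: ACCAGG vs ACCAGG ✓.
Only k = 6 is perfect, so the longest perfect 3' overlap is 6.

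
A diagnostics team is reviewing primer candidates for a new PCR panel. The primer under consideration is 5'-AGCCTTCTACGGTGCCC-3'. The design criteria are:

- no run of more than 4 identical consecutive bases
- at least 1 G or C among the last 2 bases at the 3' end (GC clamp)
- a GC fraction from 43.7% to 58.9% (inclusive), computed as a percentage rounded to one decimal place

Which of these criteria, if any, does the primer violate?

Fails: GC content.

Base counts: A=2, T=4, G=4, C=7 (length 17).
homopolymer run: longest run = 3 ✓
GC clamp: 3' end CC has 2 G/C ✓
GC content: GC 11/17 = 64.7%, outside 43.7–58.9% ✗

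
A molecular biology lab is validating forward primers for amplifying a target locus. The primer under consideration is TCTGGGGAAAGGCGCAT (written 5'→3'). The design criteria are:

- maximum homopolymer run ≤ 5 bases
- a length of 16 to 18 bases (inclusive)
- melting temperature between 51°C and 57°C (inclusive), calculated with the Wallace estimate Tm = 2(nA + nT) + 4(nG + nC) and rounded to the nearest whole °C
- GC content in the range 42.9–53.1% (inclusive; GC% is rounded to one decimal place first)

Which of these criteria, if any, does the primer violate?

Base counts: A=4, T=3, G=7, C=3 (length 17).
homopolymer run: longest run = 4 ✓
length: length 17 ✓
Tm: Tm = 2·7 + 4·10 = 54°C ✓
GC content: GC 10/17 = 58.8%, outside 42.9–53.1% ✗

Fails: GC content.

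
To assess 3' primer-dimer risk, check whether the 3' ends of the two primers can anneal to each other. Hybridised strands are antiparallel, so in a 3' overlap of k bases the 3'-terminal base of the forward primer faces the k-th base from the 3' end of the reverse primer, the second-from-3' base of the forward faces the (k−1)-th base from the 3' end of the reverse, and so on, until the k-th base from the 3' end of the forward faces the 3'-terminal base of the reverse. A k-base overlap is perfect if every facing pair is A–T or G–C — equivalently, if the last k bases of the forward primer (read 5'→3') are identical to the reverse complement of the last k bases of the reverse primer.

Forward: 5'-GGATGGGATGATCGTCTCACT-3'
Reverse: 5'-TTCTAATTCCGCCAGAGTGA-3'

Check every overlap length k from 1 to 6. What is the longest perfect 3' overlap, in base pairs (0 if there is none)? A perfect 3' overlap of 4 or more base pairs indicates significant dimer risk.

Last 6 bases (5'→3') — forward …CTCACT, reverse …GAGTGA.
Reverse complement of the reverse primer's last 6 bases: TCACTC; its first k bases are the reverse complement of the reverse primer's last k bases, so a perfect k-base overlap needs the forward primer's last k bases to equal them.
Comparing (forward last k vs required): k=1: T vs T ✓; k=2: CT vs TC ✗; k=3: ACT vs TCA ✗; k=4: CACT vs TCAC ✗; k=5: TCACT vs TCACT ✓; k=6: CTCACT vs TCACTC ✗.
Perfect overlaps at k = 1, 5; the largest is 5.

Longest perfect overlap: 5 complementary base pairs; significant dimer risk (threshold 4).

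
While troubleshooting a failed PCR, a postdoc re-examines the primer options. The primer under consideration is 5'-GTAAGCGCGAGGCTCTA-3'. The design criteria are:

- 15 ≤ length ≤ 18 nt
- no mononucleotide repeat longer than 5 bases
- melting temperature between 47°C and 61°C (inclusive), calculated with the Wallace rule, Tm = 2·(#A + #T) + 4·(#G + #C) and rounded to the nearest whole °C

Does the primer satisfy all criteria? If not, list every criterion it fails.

Base counts: A=4, T=3, G=6, C=4 (length 17).
length: length 17 ✓
homopolymer run: longest run = 2 ✓
Tm: Tm = 2·7 + 4·10 = 54°C ✓

Meets all criteria.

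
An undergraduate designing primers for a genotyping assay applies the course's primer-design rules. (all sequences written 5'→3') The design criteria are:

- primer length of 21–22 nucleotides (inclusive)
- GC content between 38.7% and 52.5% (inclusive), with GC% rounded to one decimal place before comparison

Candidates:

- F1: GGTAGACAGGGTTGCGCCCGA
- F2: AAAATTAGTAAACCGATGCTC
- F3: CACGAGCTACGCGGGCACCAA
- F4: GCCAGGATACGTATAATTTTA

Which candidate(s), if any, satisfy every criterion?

F1 (21 nt, A=4 T=3 G=9 C=5): length 21 ✓; GC 14/21 = 66.7%, outside 38.7–52.5% ✗ — fails.
F2 (21 nt, A=9 T=5 G=3 C=4): length 21 ✓; GC 7/21 = 33.3%, outside 38.7–52.5% ✗ — fails.
F3 (21 nt, A=6 T=1 G=6 C=8): length 21 ✓; GC 14/21 = 66.7%, outside 38.7–52.5% ✗ — fails.
F4 (21 nt, A=7 T=7 G=4 C=3): length 21 ✓; GC 7/21 = 33.3%, outside 38.7–52.5% ✗ — fails.

None of the candidates satisfy all criteria.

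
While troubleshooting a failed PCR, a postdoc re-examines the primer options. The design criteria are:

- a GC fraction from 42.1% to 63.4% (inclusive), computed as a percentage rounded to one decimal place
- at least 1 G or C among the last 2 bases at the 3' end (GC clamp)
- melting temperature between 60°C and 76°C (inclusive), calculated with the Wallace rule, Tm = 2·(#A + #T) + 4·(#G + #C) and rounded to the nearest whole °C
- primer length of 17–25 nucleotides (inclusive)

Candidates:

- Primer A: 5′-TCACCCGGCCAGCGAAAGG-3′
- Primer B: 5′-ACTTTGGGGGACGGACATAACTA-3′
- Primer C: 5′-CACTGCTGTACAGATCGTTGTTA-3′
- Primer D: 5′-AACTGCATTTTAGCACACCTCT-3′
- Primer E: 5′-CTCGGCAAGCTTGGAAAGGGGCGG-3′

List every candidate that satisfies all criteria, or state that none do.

Primer A (19 nt, A=5 T=1 G=6 C=7): GC 13/19 = 68.4%, outside 42.1–63.4% ✗; 3' end GG has 2 G/C ✓; Tm = 2·6 + 4·13 = 64°C ✓; length 19 ✓ — fails.
Primer B (23 nt, A=7 T=5 G=7 C=4): GC 11/23 = 47.8% ✓; 3' end TA has 0 G/C, need ≥1 ✗; Tm = 2·12 + 4·11 = 68°C ✓; length 23 ✓ — fails.
Primer C (23 nt, A=5 T=8 G=5 C=5): GC 10/23 = 43.5% ✓; 3' end TA has 0 G/C, need ≥1 ✗; Tm = 2·13 + 4·10 = 66°C ✓; length 23 ✓ — fails.
Primer D (22 nt, A=6 T=7 G=2 C=7): GC 9/22 = 40.9%, outside 42.1–63.4% ✗; 3' end CT has 1 G/C ✓; Tm = 2·13 + 4·9 = 62°C ✓; length 22 ✓ — fails.
Primer E (24 nt, A=5 T=3 G=11 C=5): GC 16/24 = 66.7%, outside 42.1–63.4% ✗; 3' end GG has 2 G/C ✓; Tm = 2·8 + 4·16 = 80°C, outside 60–76°C ✗; length 24 ✓ — fails.

None of the candidates satisfy all criteria.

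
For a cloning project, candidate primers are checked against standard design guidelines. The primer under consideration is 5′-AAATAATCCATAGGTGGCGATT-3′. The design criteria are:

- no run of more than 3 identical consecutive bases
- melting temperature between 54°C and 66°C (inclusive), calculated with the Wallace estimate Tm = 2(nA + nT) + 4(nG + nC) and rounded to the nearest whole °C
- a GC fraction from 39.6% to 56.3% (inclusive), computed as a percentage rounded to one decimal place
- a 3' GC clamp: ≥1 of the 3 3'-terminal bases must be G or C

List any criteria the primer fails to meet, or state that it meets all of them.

Fails: GC content, GC clamp.

Base counts: A=8, T=6, G=5, C=3 (length 22).
homopolymer run: longest run = 3 ✓
Tm: Tm = 2·14 + 4·8 = 60°C ✓
GC content: GC 8/22 = 36.4%, outside 39.6–56.3% ✗
GC clamp: 3' end ATT has 0 G/C, need ≥1 ✗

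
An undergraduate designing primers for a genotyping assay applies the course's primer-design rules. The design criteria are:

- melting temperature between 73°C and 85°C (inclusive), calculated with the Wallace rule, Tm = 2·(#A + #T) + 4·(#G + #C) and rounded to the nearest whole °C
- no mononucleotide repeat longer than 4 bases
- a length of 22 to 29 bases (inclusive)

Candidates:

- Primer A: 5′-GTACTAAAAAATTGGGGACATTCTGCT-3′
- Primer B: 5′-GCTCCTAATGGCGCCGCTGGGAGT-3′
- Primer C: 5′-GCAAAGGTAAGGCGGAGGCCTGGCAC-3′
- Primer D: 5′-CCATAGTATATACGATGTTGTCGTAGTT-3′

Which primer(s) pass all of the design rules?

Primer B and Primer D.

Primer A (27 nt, A=9 T=8 G=6 C=4): Tm = 2·17 + 4·10 = 74°C ✓; longest run = 6, exceeds 4 ✗; length 27 ✓ — fails.
Primer B (24 nt, A=3 T=5 G=9 C=7): Tm = 2·8 + 4·16 = 80°C ✓; longest run = 3 ✓; length 24 ✓ — passes.
Primer C (26 nt, A=7 T=2 G=11 C=6): Tm = 2·9 + 4·17 = 86°C, outside 73–85°C ✗; longest run = 3 ✓; length 26 ✓ — fails.
Primer D (28 nt, A=7 T=11 G=6 C=4): Tm = 2·18 + 4·10 = 76°C ✓; longest run = 2 ✓; length 28 ✓ — passes.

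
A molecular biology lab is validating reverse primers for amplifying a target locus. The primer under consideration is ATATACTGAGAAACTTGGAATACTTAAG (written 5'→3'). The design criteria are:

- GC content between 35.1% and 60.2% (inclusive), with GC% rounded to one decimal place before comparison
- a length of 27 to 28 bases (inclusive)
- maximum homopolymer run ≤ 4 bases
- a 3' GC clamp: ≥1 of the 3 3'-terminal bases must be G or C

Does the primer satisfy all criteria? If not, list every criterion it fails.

Fails: GC content.

Base counts: A=12, T=8, G=5, C=3 (length 28).
GC content: GC 8/28 = 28.6%, outside 35.1–60.2% ✗
length: length 28 ✓
homopolymer run: longest run = 3 ✓
GC clamp: 3' end AAG has 1 G/C ✓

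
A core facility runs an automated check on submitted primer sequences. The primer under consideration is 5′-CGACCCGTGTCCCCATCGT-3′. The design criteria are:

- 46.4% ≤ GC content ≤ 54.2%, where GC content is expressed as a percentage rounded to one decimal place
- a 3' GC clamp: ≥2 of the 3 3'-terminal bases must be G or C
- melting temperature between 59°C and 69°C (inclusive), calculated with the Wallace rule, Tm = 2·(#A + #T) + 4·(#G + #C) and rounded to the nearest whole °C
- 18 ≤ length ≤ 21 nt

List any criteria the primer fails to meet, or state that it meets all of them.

Base counts: A=2, T=4, G=4, C=9 (length 19).
GC content: GC 13/19 = 68.4%, outside 46.4–54.2% ✗
GC clamp: 3' end CGT has 2 G/C ✓
Tm: Tm = 2·6 + 4·13 = 64°C ✓
length: length 19 ✓

Fails: GC content.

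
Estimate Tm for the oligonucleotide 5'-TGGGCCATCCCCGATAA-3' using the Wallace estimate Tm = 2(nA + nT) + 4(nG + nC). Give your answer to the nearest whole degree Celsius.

Base counts: A=4, T=3, G=4, C=6 (length 17).
Tm = 2·(4+3) + 4·(4+6) = 2·7 + 4·10 = 14 + 40 = 54°C.

54°C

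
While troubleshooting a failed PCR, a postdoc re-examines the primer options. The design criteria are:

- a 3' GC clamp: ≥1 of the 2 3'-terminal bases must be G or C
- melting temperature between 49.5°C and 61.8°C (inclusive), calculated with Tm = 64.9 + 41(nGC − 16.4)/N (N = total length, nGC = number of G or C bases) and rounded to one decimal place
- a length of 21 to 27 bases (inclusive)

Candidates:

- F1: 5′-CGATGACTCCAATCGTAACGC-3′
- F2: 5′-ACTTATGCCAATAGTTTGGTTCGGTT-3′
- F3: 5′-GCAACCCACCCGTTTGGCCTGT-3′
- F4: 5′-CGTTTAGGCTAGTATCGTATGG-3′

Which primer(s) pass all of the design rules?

F1 (21 nt, A=6 T=4 G=4 C=7): 3' end GC has 2 G/C ✓; Tm = 64.9 + 41·(11 − 16.4)/21 = 54.4°C ✓; length 21 ✓ — passes.
F2 (26 nt, A=5 T=11 G=6 C=4): 3' end TT has 0 G/C, need ≥1 ✗; Tm = 64.9 + 41·(10 − 16.4)/26 = 54.8°C ✓; length 26 ✓ — fails.
F3 (22 nt, A=3 T=5 G=5 C=9): 3' end GT has 1 G/C ✓; Tm = 64.9 + 41·(14 − 16.4)/22 = 60.4°C ✓; length 22 ✓ — passes.
F4 (22 nt, A=4 T=8 G=7 C=3): 3' end GG has 2 G/C ✓; Tm = 64.9 + 41·(10 − 16.4)/22 = 53.0°C ✓; length 22 ✓ — passes.

F1, F3 and F4.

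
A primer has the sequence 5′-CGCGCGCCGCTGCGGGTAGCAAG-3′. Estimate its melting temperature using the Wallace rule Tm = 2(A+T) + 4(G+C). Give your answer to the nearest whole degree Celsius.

82°C

Base counts: A=3, T=2, G=10, C=8 (length 23).
Tm = 2·(3+2) + 4·(10+8) = 2·5 + 4·18 = 10 + 72 = 82°C.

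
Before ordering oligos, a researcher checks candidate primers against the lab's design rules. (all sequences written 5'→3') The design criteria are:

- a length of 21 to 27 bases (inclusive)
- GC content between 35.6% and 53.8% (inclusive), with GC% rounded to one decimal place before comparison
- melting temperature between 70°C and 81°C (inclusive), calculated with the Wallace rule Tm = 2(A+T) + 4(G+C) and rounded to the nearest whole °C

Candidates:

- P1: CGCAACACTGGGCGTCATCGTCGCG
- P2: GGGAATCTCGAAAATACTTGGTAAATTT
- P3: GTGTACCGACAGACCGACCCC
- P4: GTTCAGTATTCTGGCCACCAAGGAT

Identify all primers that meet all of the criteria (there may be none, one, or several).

P1 (25 nt, A=4 T=4 G=8 C=9): length 25 ✓; GC 17/25 = 68.0%, outside 35.6–53.8% ✗; Tm = 2·8 + 4·17 = 84°C, outside 70–81°C ✗ — fails.
P2 (28 nt, A=10 T=9 G=6 C=3): length 28, outside 21–27 ✗; GC 9/28 = 32.1%, outside 35.6–53.8% ✗; Tm = 2·19 + 4·9 = 74°C ✓ — fails.
P3 (21 nt, A=5 T=2 G=5 C=9): length 21 ✓; GC 14/21 = 66.7%, outside 35.6–53.8% ✗; Tm = 2·7 + 4·14 = 70°C ✓ — fails.
P4 (25 nt, A=6 T=7 G=6 C=6): length 25 ✓; GC 12/25 = 48.0% ✓; Tm = 2·13 + 4·12 = 74°C ✓ — passes.

P4 only.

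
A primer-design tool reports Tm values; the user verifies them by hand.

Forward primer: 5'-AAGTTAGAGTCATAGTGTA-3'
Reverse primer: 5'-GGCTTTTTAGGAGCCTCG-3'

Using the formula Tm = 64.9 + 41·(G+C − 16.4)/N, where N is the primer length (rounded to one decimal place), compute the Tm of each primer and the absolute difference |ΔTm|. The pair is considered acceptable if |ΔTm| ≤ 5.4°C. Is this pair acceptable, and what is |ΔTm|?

|ΔTm| = 7.8°C; the pair is not acceptable.

Forward: G+C = 6, N = 19 → Tm = 64.9 + 41·(6 − 16.4)/19 = 42.5°C.
Reverse: G+C = 10, N = 18 → Tm = 64.9 + 41·(10 − 16.4)/18 = 50.3°C.
|ΔTm| = |42.5 − 50.3| = 7.8°C, > 5.4°C.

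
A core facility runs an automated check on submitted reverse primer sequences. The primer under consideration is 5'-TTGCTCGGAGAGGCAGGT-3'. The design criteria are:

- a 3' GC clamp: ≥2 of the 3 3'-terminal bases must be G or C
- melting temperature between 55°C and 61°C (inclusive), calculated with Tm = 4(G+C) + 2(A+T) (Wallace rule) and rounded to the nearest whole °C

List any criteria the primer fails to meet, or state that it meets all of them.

Meets all criteria.

Base counts: A=3, T=4, G=8, C=3 (length 18).
GC clamp: 3' end GGT has 2 G/C ✓
Tm: Tm = 2·7 + 4·11 = 58°C ✓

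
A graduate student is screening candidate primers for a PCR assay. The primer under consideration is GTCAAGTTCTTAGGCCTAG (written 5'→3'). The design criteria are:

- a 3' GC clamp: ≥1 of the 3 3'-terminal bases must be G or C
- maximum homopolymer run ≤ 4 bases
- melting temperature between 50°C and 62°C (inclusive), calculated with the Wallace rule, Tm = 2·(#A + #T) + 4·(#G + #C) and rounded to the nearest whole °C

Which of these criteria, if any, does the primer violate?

Base counts: A=4, T=6, G=5, C=4 (length 19).
GC clamp: 3' end TAG has 1 G/C ✓
homopolymer run: longest run = 2 ✓
Tm: Tm = 2·10 + 4·9 = 56°C ✓

Meets all criteria.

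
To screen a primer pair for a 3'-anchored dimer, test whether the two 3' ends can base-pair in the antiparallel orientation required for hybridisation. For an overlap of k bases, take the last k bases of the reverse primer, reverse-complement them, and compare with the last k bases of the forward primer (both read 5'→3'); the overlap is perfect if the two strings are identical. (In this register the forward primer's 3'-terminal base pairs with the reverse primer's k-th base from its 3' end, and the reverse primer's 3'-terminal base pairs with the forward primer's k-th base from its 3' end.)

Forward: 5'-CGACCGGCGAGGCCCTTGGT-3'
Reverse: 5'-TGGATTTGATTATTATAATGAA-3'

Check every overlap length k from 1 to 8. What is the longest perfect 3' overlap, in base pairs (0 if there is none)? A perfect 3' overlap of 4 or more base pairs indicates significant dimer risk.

Last 8 bases (5'→3') — forward …CCCTTGGT, reverse …ATAATGAA.
Reverse complement of the reverse primer's last 8 bases: TTCATTAT; its first k bases are the reverse complement of the reverse primer's last k bases, so a perfect k-base overlap needs the forward primer's last k bases to equal them.
Comparing (forward last k vs required): k=1: T vs T ✓; k=2: GT vs TT ✗; k=3: GGT vs TTC ✗; k=4: TGGT vs TTCA ✗; k=5: TTGGT vs TTCAT ✗; k=6: CTTGGT vs TTCATT ✗; k=7: CCTTGGT vs TTCATTA ✗; k=8: CCCTTGGT vs TTCATTAT ✗.
Only k = 1 is perfect, so the longest perfect 3' overlap is 1.

Longest perfect overlap: 1 complementary base pair; below the dimer-risk threshold (threshold 4).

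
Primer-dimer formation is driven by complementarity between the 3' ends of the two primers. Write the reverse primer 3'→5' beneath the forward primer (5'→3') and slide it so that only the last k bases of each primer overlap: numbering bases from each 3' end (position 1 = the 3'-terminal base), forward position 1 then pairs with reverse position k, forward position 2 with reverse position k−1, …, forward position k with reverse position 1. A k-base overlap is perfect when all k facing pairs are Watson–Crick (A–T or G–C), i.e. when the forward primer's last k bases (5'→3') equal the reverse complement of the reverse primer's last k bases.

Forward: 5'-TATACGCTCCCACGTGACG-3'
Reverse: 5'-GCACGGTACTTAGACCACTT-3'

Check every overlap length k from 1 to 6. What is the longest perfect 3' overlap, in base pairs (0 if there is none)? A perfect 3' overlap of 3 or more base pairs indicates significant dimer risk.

Last 6 bases (5'→3') — forward …GTGACG, reverse …CCACTT.
Reverse complement of the reverse primer's last 6 bases: AAGTGG; its first k bases are the reverse complement of the reverse primer's last k bases, so a perfect k-base overlap needs the forward primer's last k bases to equal them.
Comparing (forward last k vs required): k=1: G vs A ✗; k=2: CG vs AA ✗; k=3: ACG vs AAG ✗; k=4: GACG vs AAGT ✗; k=5: TGACG vs AAGTG ✗; k=6: GTGACG vs AAGTGG ✗.
No overlap length from 1 to 6 is perfect, so the longest perfect 3' overlap is 0.

Longest perfect overlap: 0 complementary base pairs; below the dimer-risk threshold (threshold 3).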